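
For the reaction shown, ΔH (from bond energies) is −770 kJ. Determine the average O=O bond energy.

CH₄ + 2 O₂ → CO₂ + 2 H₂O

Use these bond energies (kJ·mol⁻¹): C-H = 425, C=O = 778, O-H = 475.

Let D be the O=O bond energy.
Σ(broken) = 4×425 + 2×D = 1700 + 2D
Σ(formed) = 2×778 + 4×475 = 3456
ΔH = Σ(broken) − Σ(formed) = (1700 + 2D) − (3456) = −1756 + 2D
Setting this equal to −770 kJ gives 2D = 986, so D = 493 kJ/mol.

D(O=O) ≈ 493 kJ/mol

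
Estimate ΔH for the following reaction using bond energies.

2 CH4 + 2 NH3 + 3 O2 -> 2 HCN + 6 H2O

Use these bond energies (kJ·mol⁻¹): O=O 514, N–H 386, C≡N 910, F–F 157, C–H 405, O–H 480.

ΔH ≈ −1292 kJ

Bonds broken (reactants):
  C–H: 8 × 405 = 3240
  N–H: 6 × 386 = 2316
  O=O: 3 × 514 = 1542
  Σ(broken) = 7098 kJ
Bonds formed (products):
  C≡N: 2 × 910 = 1820
  C–H: 2 × 405 = 810
  O–H: 12 × 480 = 5760
  Σ(formed) = 8390 kJ
ΔH = Σ(broken) − Σ(formed) = 7098 − 8390 = −1292 kJ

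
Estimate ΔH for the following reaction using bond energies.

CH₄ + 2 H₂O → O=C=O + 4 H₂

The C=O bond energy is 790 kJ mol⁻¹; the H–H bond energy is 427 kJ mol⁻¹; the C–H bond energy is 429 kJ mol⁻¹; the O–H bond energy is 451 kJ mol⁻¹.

Bonds broken (reactants):
  C–H: 4 × 429 = 1716
  O–H: 4 × 451 = 1804
  Σ(broken) = 3520 kJ
Bonds formed (products):
  C=O: 2 × 790 = 1580
  H–H: 4 × 427 = 1708
  Σ(formed) = 3288 kJ
ΔH = Σ(broken) − Σ(formed) = 3520 − 3288 = +232 kJ

ΔH ≈ +232 kJ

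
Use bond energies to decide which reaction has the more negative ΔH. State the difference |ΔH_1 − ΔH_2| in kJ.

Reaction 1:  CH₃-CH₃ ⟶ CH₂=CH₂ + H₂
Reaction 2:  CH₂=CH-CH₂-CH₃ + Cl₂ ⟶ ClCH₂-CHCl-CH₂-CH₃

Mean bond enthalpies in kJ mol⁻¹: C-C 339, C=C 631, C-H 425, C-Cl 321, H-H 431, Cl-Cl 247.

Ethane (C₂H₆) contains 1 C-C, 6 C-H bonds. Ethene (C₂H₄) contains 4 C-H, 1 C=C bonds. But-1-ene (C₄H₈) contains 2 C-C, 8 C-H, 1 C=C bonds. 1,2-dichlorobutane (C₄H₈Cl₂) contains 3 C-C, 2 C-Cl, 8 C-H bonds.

Reaction 2, by 230 kJ

Reaction 1:
  Bonds broken (reactants):
    C-C: 1 × 339 = 339
    C-H: 6 × 425 = 2550
    Σ(broken) = 2889 kJ
  Bonds formed (products):
    C-H: 4 × 425 = 1700
    C=C: 1 × 631 = 631
    H-H: 1 × 431 = 431
    Σ(formed) = 2762 kJ
  ΔH_1 = 2889 − 2762 = +127 kJ
Reaction 2:
  Bonds broken (reactants):
    C-C: 2 × 339 = 678
    C-H: 8 × 425 = 3400
    C=C: 1 × 631 = 631
    Cl-Cl: 1 × 247 = 247
    Σ(broken) = 4956 kJ
  Bonds formed (products):
    C-C: 3 × 339 = 1017
    C-Cl: 2 × 321 = 642
    C-H: 8 × 425 = 3400
    Σ(formed) = 5059 kJ
  ΔH_2 = 4956 − 5059 = −103 kJ
ΔH_1 − ΔH_2 = +230 kJ, so reaction 2 has the more negative ΔH; |ΔH_1 − ΔH_2| = 230 kJ.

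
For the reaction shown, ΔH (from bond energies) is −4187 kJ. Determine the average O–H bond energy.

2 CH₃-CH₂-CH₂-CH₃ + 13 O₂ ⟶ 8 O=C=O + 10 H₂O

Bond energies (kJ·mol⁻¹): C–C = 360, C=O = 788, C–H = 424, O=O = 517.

Let D be the O–H bond energy.
Σ(broken) = 6×360 + 20×424 + 13×517 = 17361
Σ(formed) = 16×788 + 20×D = 12608 + 20D
ΔH = Σ(broken) − Σ(formed) = (17361) − (12608 + 20D) = +4753 − 20D
Setting this equal to −4187 kJ gives 20D = 8940, so D = 447 kJ/mol.

D(O–H) ≈ 447 kJ/mol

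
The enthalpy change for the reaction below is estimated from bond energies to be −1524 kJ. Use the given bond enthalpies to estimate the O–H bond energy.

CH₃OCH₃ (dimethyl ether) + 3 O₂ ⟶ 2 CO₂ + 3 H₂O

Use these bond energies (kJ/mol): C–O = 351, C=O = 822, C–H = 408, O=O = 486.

Let D be the O–H bond energy.
Σ(broken) = 6×408 + 2×351 + 3×486 = 4608
Σ(formed) = 4×822 + 6×D = 3288 + 6D
ΔH = Σ(broken) − Σ(formed) = (4608) − (3288 + 6D) = +1320 − 6D
Setting this equal to −1524 kJ gives 6D = 2844, so D = 474 kJ/mol.

D(O–H) ≈ 474 kJ/mol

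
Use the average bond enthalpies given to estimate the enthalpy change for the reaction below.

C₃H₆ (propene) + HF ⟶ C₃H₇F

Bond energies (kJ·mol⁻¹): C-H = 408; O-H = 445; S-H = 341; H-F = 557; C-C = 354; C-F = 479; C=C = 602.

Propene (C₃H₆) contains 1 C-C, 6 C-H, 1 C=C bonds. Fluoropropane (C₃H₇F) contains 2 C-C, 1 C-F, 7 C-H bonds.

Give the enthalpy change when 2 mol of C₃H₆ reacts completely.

ΔH = −164 kJ

Bonds broken (reactants):
  C-C: 1 × 354 = 354
  C-H: 6 × 408 = 2448
  C=C: 1 × 602 = 602
  H-F: 1 × 557 = 557
  Σ(broken) = 3961 kJ
Bonds formed (products):
  C-C: 2 × 354 = 708
  C-F: 1 × 479 = 479
  C-H: 7 × 408 = 2856
  Σ(formed) = 4043 kJ
ΔH = Σ(broken) − Σ(formed) = 3961 − 4043 = −82 kJ
For 2× the reaction as written: 2 × (−82) = −164 kJ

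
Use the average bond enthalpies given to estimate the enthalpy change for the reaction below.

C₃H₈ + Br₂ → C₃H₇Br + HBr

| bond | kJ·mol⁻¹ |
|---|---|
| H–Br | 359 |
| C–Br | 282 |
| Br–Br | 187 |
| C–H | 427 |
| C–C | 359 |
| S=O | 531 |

ΔH ≈ −27 kJ

Bonds broken (reactants):
  Br–Br: 1 × 187 = 187
  C–C: 2 × 359 = 718
  C–H: 8 × 427 = 3416
  Σ(broken) = 4321 kJ
Bonds formed (products):
  C–Br: 1 × 282 = 282
  C–C: 2 × 359 = 718
  C–H: 7 × 427 = 2989
  H–Br: 1 × 359 = 359
  Σ(formed) = 4348 kJ
ΔH = Σ(broken) − Σ(formed) = 4321 − 4348 = −27 kJ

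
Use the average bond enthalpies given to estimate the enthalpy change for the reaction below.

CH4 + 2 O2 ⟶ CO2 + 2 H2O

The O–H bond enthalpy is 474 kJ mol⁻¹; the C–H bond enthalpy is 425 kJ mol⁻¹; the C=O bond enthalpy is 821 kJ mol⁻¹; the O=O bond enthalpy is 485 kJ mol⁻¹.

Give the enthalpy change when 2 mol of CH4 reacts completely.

Bonds broken (reactants):
  C–H: 4 × 425 = 1700
  O=O: 2 × 485 = 970
  Σ(broken) = 2670 kJ
Bonds formed (products):
  C=O: 2 × 821 = 1642
  O–H: 4 × 474 = 1896
  Σ(formed) = 3538 kJ
ΔH = Σ(broken) − Σ(formed) = 2670 − 3538 = −868 kJ
For 2× the reaction as written: 2 × (−868) = −1736 kJ

ΔH = −1736 kJ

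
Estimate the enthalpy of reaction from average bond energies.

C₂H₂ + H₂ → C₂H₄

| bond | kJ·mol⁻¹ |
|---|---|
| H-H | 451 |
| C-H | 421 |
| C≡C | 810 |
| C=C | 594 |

ΔH ≈ −175 kJ

Bonds broken (reactants):
  C≡C: 1 × 810 = 810
  C-H: 2 × 421 = 842
  H-H: 1 × 451 = 451
  Σ(broken) = 2103 kJ
Bonds formed (products):
  C-H: 4 × 421 = 1684
  C=C: 1 × 594 = 594
  Σ(formed) = 2278 kJ
ΔH = Σ(broken) − Σ(formed) = 2103 − 2278 = −175 kJ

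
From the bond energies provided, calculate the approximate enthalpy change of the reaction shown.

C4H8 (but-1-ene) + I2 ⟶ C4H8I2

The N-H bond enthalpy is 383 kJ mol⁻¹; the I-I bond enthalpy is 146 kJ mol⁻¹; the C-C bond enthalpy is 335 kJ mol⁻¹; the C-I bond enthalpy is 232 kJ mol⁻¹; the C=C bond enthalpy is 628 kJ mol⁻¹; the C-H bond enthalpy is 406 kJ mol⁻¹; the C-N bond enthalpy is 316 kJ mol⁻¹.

ΔH ≈ −25 kJ

Bonds broken (reactants):
  C-C: 2 × 335 = 670
  C-H: 8 × 406 = 3248
  C=C: 1 × 628 = 628
  I-I: 1 × 146 = 146
  Σ(broken) = 4692 kJ
Bonds formed (products):
  C-C: 3 × 335 = 1005
  C-H: 8 × 406 = 3248
  C-I: 2 × 232 = 464
  Σ(formed) = 4717 kJ
ΔH = Σ(broken) − Σ(formed) = 4692 − 4717 = −25 kJ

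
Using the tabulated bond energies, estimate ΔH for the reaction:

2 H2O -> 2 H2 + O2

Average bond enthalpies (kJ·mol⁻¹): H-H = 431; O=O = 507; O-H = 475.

ΔH ≈ +531 kJ

Bonds broken (reactants):
  O-H: 4 × 475 = 1900
  Σ(broken) = 1900 kJ
Bonds formed (products):
  H-H: 2 × 431 = 862
  O=O: 1 × 507 = 507
  Σ(formed) = 1369 kJ
ΔH = Σ(broken) − Σ(formed) = 1900 − 1369 = +531 kJ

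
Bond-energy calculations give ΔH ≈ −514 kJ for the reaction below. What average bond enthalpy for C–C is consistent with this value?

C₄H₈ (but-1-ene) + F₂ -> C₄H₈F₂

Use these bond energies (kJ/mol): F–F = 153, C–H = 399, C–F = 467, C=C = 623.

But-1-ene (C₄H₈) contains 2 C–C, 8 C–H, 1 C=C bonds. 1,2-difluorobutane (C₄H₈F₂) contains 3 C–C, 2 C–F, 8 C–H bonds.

D(C–C) ≈ 356 kJ/mol

Let D be the C–C bond energy.
Σ(broken) = 2×D + 8×399 + 1×623 + 1×153 = 3968 + 2D
Σ(formed) = 3×D + 2×467 + 8×399 = 4126 + 3D
ΔH = Σ(broken) − Σ(formed) = (3968 + 2D) − (4126 + 3D) = −158 − D
Setting this equal to −514 kJ gives D = 356 kJ/mol.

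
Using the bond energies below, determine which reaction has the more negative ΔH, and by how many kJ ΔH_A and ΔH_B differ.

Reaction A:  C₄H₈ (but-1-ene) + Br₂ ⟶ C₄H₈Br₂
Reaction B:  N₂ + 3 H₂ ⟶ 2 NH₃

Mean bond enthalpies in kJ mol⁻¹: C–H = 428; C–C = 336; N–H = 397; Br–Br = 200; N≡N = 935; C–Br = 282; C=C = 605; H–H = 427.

Reaction A:
  Bonds broken (reactants):
    Br–Br: 1 × 200 = 200
    C–C: 2 × 336 = 672
    C–H: 8 × 428 = 3424
    C=C: 1 × 605 = 605
    Σ(broken) = 4901 kJ
  Bonds formed (products):
    C–Br: 2 × 282 = 564
    C–C: 3 × 336 = 1008
    C–H: 8 × 428 = 3424
    Σ(formed) = 4996 kJ
  ΔH_A = 4901 − 4996 = −95 kJ
Reaction B:
  Bonds broken (reactants):
    H–H: 3 × 427 = 1281
    N≡N: 1 × 935 = 935
    Σ(broken) = 2216 kJ
  Bonds formed (products):
    N–H: 6 × 397 = 2382
    Σ(formed) = 2382 kJ
  ΔH_B = 2216 − 2382 = −166 kJ
ΔH_A − ΔH_B = +71 kJ, so reaction B has the more negative ΔH; |ΔH_A − ΔH_B| = 71 kJ.

Reaction B, by 71 kJ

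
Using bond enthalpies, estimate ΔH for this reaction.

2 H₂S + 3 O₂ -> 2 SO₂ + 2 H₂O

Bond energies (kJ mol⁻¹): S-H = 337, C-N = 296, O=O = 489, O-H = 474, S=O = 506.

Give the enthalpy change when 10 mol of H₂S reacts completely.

Bonds broken (reactants):
  O=O: 3 × 489 = 1467
  S-H: 4 × 337 = 1348
  Σ(broken) = 2815 kJ
Bonds formed (products):
  O-H: 4 × 474 = 1896
  S=O: 4 × 506 = 2024
  Σ(formed) = 3920 kJ
ΔH = Σ(broken) − Σ(formed) = 2815 − 3920 = −1105 kJ
For 5× the reaction as written: 5 × (−1105) = −5525 kJ

ΔH = −5525 kJ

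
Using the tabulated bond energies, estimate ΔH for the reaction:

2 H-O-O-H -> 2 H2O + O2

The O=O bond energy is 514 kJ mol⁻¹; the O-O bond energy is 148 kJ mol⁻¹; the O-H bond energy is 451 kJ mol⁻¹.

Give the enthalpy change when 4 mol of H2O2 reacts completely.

Bonds broken (reactants):
  O-H: 4 × 451 = 1804
  O-O: 2 × 148 = 296
  Σ(broken) = 2100 kJ
Bonds formed (products):
  O-H: 4 × 451 = 1804
  O=O: 1 × 514 = 514
  Σ(formed) = 2318 kJ
ΔH = Σ(broken) − Σ(formed) = 2100 − 2318 = −218 kJ
For 2× the reaction as written: 2 × (−218) = −436 kJ

ΔH = −436 kJ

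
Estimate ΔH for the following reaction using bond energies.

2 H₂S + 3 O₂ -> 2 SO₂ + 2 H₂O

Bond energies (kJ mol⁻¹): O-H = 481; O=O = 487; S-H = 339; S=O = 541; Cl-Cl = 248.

Bonds broken (reactants):
  O=O: 3 × 487 = 1461
  S-H: 4 × 339 = 1356
  Σ(broken) = 2817 kJ
Bonds formed (products):
  O-H: 4 × 481 = 1924
  S=O: 4 × 541 = 2164
  Σ(formed) = 4088 kJ
ΔH = Σ(broken) − Σ(formed) = 2817 − 4088 = −1271 kJ

ΔH ≈ −1271 kJ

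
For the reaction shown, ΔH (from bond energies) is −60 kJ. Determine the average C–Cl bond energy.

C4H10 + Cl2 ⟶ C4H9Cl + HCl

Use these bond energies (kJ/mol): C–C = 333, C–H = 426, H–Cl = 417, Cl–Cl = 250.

D(C–Cl) ≈ 319 kJ/mol

Let D be the C–Cl bond energy.
Σ(broken) = 3×333 + 10×426 + 1×250 = 5509
Σ(formed) = 3×333 + 1×D + 9×426 + 1×417 = 5250 + D
ΔH = Σ(broken) − Σ(formed) = (5509) − (5250 + D) = +259 − D
Setting this equal to −60 kJ gives D = 319 kJ/mol.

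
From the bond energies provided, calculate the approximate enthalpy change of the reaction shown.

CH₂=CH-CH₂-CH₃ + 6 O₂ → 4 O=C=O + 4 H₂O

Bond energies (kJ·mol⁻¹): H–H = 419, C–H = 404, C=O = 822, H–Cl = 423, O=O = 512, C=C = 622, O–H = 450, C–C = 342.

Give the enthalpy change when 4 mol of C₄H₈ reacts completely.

ΔH = −10264 kJ

Bonds broken (reactants):
  C–C: 2 × 342 = 684
  C–H: 8 × 404 = 3232
  C=C: 1 × 622 = 622
  O=O: 6 × 512 = 3072
  Σ(broken) = 7610 kJ
Bonds formed (products):
  C=O: 8 × 822 = 6576
  O–H: 8 × 450 = 3600
  Σ(formed) = 10176 kJ
ΔH = Σ(broken) − Σ(formed) = 7610 − 10176 = −2566 kJ
For 4× the reaction as written: 4 × (−2566) = −10264 kJ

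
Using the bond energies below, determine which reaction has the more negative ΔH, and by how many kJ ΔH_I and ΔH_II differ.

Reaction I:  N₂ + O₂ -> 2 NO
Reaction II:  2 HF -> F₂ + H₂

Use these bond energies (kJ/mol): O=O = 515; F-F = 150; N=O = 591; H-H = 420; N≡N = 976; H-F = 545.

Reaction I, by 211 kJ

Reaction I:
  Bonds broken (reactants):
    N≡N: 1 × 976 = 976
    O=O: 1 × 515 = 515
    Σ(broken) = 1491 kJ
  Bonds formed (products):
    N=O: 2 × 591 = 1182
    Σ(formed) = 1182 kJ
  ΔH_I = 1491 − 1182 = +309 kJ
Reaction II:
  Bonds broken (reactants):
    H-F: 2 × 545 = 1090
    Σ(broken) = 1090 kJ
  Bonds formed (products):
    F-F: 1 × 150 = 150
    H-H: 1 × 420 = 420
    Σ(formed) = 570 kJ
  ΔH_II = 1090 − 570 = +520 kJ
ΔH_I − ΔH_II = −211 kJ, so reaction I has the more negative ΔH; |ΔH_I − ΔH_II| = 211 kJ.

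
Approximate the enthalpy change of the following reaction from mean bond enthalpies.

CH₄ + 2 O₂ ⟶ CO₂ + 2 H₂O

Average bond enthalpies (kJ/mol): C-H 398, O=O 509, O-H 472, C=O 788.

Bonds broken (reactants):
  C-H: 4 × 398 = 1592
  O=O: 2 × 509 = 1018
  Σ(broken) = 2610 kJ
Bonds formed (products):
  C=O: 2 × 788 = 1576
  O-H: 4 × 472 = 1888
  Σ(formed) = 3464 kJ
ΔH = Σ(broken) − Σ(formed) = 2610 − 3464 = −854 kJ

ΔH ≈ −854 kJ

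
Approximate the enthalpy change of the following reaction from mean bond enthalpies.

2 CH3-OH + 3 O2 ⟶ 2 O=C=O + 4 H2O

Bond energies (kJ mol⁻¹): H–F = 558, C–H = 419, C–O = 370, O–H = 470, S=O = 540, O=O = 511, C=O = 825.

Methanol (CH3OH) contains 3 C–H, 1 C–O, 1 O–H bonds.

ΔH ≈ −1333 kJ

Bonds broken (reactants):
  C–H: 6 × 419 = 2514
  C–O: 2 × 370 = 740
  O–H: 2 × 470 = 940
  O=O: 3 × 511 = 1533
  Σ(broken) = 5727 kJ
Bonds formed (products):
  C=O: 4 × 825 = 3300
  O–H: 8 × 470 = 3760
  Σ(formed) = 7060 kJ
ΔH = Σ(broken) − Σ(formed) = 5727 − 7060 = −1333 kJ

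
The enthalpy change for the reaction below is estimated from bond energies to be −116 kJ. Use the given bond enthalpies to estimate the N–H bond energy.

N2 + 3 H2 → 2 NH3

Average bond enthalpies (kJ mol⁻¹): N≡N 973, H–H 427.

D(N–H) ≈ 395 kJ/mol

Let D be the N–H bond energy.
Σ(broken) = 3×427 + 1×973 = 2254
Σ(formed) = 6×D = 6D
ΔH = Σ(broken) − Σ(formed) = (2254) − (6D) = +2254 − 6D
Setting this equal to −116 kJ gives 6D = 2370, so D = 395 kJ/mol.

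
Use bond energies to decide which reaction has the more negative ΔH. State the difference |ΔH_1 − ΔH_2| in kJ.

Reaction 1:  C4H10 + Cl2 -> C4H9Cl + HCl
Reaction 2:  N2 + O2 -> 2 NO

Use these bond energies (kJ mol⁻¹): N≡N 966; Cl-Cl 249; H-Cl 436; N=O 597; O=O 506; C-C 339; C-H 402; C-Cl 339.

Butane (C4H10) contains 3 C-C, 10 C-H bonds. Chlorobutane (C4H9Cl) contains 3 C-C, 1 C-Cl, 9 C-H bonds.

Reaction 1:
  Bonds broken (reactants):
    C-C: 3 × 339 = 1017
    C-H: 10 × 402 = 4020
    Cl-Cl: 1 × 249 = 249
    Σ(broken) = 5286 kJ
  Bonds formed (products):
    C-C: 3 × 339 = 1017
    C-Cl: 1 × 339 = 339
    C-H: 9 × 402 = 3618
    H-Cl: 1 × 436 = 436
    Σ(formed) = 5410 kJ
  ΔH_1 = 5286 − 5410 = −124 kJ
Reaction 2:
  Bonds broken (reactants):
    N≡N: 1 × 966 = 966
    O=O: 1 × 506 = 506
    Σ(broken) = 1472 kJ
  Bonds formed (products):
    N=O: 2 × 597 = 1194
    Σ(formed) = 1194 kJ
  ΔH_2 = 1472 − 1194 = +278 kJ
ΔH_1 − ΔH_2 = −402 kJ, so reaction 1 has the more negative ΔH; |ΔH_1 − ΔH_2| = 402 kJ.

Reaction 1, by 402 kJ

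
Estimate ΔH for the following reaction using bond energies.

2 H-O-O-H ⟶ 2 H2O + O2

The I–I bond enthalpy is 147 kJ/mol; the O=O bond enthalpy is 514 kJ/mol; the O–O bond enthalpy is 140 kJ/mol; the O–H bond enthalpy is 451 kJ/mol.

Bonds broken (reactants):
  O–H: 4 × 451 = 1804
  O–O: 2 × 140 = 280
  Σ(broken) = 2084 kJ
Bonds formed (products):
  O–H: 4 × 451 = 1804
  O=O: 1 × 514 = 514
  Σ(formed) = 2318 kJ
ΔH = Σ(broken) − Σ(formed) = 2084 − 2318 = −234 kJ

ΔH ≈ −234 kJ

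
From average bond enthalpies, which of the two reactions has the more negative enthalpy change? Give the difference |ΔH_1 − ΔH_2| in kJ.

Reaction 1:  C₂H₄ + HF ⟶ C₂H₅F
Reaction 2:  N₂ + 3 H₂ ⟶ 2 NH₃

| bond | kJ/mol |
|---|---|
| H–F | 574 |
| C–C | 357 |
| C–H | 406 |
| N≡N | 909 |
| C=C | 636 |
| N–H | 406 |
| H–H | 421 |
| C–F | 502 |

Reaction 2, by 209 kJ

Reaction 1:
  Bonds broken (reactants):
    C–H: 4 × 406 = 1624
    C=C: 1 × 636 = 636
    H–F: 1 × 574 = 574
    Σ(broken) = 2834 kJ
  Bonds formed (products):
    C–C: 1 × 357 = 357
    C–F: 1 × 502 = 502
    C–H: 5 × 406 = 2030
    Σ(formed) = 2889 kJ
  ΔH_1 = 2834 − 2889 = −55 kJ
Reaction 2:
  Bonds broken (reactants):
    H–H: 3 × 421 = 1263
    N≡N: 1 × 909 = 909
    Σ(broken) = 2172 kJ
  Bonds formed (products):
    N–H: 6 × 406 = 2436
    Σ(formed) = 2436 kJ
  ΔH_2 = 2172 − 2436 = −264 kJ
ΔH_1 − ΔH_2 = +209 kJ, so reaction 2 has the more negative ΔH; |ΔH_1 − ΔH_2| = 209 kJ.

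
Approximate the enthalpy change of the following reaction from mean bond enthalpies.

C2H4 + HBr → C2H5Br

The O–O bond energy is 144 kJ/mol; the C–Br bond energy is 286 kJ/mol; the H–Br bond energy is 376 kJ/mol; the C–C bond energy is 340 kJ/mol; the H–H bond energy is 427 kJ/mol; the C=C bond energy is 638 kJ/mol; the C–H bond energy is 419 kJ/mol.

ΔH ≈ −31 kJ

Bonds broken (reactants):
  C–H: 4 × 419 = 1676
  C=C: 1 × 638 = 638
  H–Br: 1 × 376 = 376
  Σ(broken) = 2690 kJ
Bonds formed (products):
  C–Br: 1 × 286 = 286
  C–C: 1 × 340 = 340
  C–H: 5 × 419 = 2095
  Σ(formed) = 2721 kJ
ΔH = Σ(broken) − Σ(formed) = 2690 − 2721 = −31 kJ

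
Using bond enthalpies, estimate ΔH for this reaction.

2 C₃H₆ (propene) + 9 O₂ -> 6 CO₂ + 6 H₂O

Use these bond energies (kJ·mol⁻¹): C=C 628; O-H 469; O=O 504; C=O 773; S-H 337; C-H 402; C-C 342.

Bonds broken (reactants):
  C-C: 2 × 342 = 684
  C-H: 12 × 402 = 4824
  C=C: 2 × 628 = 1256
  O=O: 9 × 504 = 4536
  Σ(broken) = 11300 kJ
Bonds formed (products):
  C=O: 12 × 773 = 9276
  O-H: 12 × 469 = 5628
  Σ(formed) = 14904 kJ
ΔH = Σ(broken) − Σ(formed) = 11300 − 14904 = −3604 kJ

ΔH ≈ −3604 kJ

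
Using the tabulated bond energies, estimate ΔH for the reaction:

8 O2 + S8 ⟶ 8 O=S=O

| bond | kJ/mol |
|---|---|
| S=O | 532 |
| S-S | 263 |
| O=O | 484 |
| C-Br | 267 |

ΔH ≈ −2536 kJ

Bonds broken (reactants):
  O=O: 8 × 484 = 3872
  S-S: 8 × 263 = 2104
  Σ(broken) = 5976 kJ
Bonds formed (products):
  S=O: 16 × 532 = 8512
  Σ(formed) = 8512 kJ
ΔH = Σ(broken) − Σ(formed) = 5976 − 8512 = −2536 kJ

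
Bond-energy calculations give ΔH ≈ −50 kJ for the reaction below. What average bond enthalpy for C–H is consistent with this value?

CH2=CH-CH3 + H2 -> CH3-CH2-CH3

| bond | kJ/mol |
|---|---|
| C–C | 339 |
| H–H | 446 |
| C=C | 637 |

Let D be the C–H bond energy.
Σ(broken) = 1×339 + 6×D + 1×637 + 1×446 = 1422 + 6D
Σ(formed) = 2×339 + 8×D = 678 + 8D
ΔH = Σ(broken) − Σ(formed) = (1422 + 6D) − (678 + 8D) = +744 − 2D
Setting this equal to −50 kJ gives 2D = 794, so D = 397 kJ/mol.

D(C–H) ≈ 397 kJ/mol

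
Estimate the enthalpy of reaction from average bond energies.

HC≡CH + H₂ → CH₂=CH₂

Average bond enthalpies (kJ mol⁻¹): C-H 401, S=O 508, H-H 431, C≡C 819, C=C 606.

Bonds broken (reactants):
  C≡C: 1 × 819 = 819
  C-H: 2 × 401 = 802
  H-H: 1 × 431 = 431
  Σ(broken) = 2052 kJ
Bonds formed (products):
  C-H: 4 × 401 = 1604
  C=C: 1 × 606 = 606
  Σ(formed) = 2210 kJ
ΔH = Σ(broken) − Σ(formed) = 2052 − 2210 = −158 kJ

ΔH ≈ −158 kJ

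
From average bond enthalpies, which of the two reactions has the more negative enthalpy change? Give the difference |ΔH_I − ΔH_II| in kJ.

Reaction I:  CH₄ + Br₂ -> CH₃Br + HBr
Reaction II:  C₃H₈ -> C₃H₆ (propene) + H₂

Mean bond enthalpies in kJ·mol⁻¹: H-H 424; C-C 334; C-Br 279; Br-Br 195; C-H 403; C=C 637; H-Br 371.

Reaction I, by 131 kJ

Reaction I:
  Bonds broken (reactants):
    Br-Br: 1 × 195 = 195
    C-H: 4 × 403 = 1612
    Σ(broken) = 1807 kJ
  Bonds formed (products):
    C-Br: 1 × 279 = 279
    C-H: 3 × 403 = 1209
    H-Br: 1 × 371 = 371
    Σ(formed) = 1859 kJ
  ΔH_I = 1807 − 1859 = −52 kJ
Reaction II:
  Bonds broken (reactants):
    C-C: 2 × 334 = 668
    C-H: 8 × 403 = 3224
    Σ(broken) = 3892 kJ
  Bonds formed (products):
    C-C: 1 × 334 = 334
    C-H: 6 × 403 = 2418
    C=C: 1 × 637 = 637
    H-H: 1 × 424 = 424
    Σ(formed) = 3813 kJ
  ΔH_II = 3892 − 3813 = +79 kJ
ΔH_I − ΔH_II = −131 kJ, so reaction I has the more negative ΔH; |ΔH_I − ΔH_II| = 131 kJ.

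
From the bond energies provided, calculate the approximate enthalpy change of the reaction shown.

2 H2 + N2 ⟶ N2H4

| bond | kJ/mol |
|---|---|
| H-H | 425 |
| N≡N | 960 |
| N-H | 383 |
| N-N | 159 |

ΔH ≈ +119 kJ

Bonds broken (reactants):
  H-H: 2 × 425 = 850
  N≡N: 1 × 960 = 960
  Σ(broken) = 1810 kJ
Bonds formed (products):
  N-H: 4 × 383 = 1532
  N-N: 1 × 159 = 159
  Σ(formed) = 1691 kJ
ΔH = Σ(broken) − Σ(formed) = 1810 − 1691 = +119 kJ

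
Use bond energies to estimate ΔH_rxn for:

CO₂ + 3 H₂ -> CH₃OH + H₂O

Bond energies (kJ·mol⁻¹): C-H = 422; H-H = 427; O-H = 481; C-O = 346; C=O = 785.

Bonds broken (reactants):
  C=O: 2 × 785 = 1570
  H-H: 3 × 427 = 1281
  Σ(broken) = 2851 kJ
Bonds formed (products):
  C-H: 3 × 422 = 1266
  C-O: 1 × 346 = 346
  O-H: 3 × 481 = 1443
  Σ(formed) = 3055 kJ
ΔH = Σ(broken) − Σ(formed) = 2851 − 3055 = −204 kJ

ΔH ≈ −204 kJ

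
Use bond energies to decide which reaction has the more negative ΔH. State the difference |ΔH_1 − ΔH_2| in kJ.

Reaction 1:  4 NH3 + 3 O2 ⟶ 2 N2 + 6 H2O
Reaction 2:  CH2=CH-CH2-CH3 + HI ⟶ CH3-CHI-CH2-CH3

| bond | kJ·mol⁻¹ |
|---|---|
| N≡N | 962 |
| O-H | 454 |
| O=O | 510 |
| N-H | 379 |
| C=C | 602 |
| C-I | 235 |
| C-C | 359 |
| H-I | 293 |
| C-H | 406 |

Reaction 1:
  Bonds broken (reactants):
    N-H: 12 × 379 = 4548
    O=O: 3 × 510 = 1530
    Σ(broken) = 6078 kJ
  Bonds formed (products):
    N≡N: 2 × 962 = 1924
    O-H: 12 × 454 = 5448
    Σ(formed) = 7372 kJ
  ΔH_1 = 6078 − 7372 = −1294 kJ
Reaction 2:
  Bonds broken (reactants):
    C-C: 2 × 359 = 718
    C-H: 8 × 406 = 3248
    C=C: 1 × 602 = 602
    H-I: 1 × 293 = 293
    Σ(broken) = 4861 kJ
  Bonds formed (products):
    C-C: 3 × 359 = 1077
    C-H: 9 × 406 = 3654
    C-I: 1 × 235 = 235
    Σ(formed) = 4966 kJ
  ΔH_2 = 4861 − 4966 = −105 kJ
ΔH_1 − ΔH_2 = −1189 kJ, so reaction 1 has the more negative ΔH; |ΔH_1 − ΔH_2| = 1189 kJ.

Reaction 1, by 1189 kJ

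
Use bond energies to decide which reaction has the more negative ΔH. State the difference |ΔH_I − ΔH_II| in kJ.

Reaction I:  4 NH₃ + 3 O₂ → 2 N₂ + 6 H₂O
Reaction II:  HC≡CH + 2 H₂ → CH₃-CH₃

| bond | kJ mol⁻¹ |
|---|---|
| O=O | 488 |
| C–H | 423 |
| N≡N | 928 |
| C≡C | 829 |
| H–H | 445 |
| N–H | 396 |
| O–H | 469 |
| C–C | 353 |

Reaction I:
  Bonds broken (reactants):
    N–H: 12 × 396 = 4752
    O=O: 3 × 488 = 1464
    Σ(broken) = 6216 kJ
  Bonds formed (products):
    N≡N: 2 × 928 = 1856
    O–H: 12 × 469 = 5628
    Σ(formed) = 7484 kJ
  ΔH_I = 6216 − 7484 = −1268 kJ
Reaction II:
  Bonds broken (reactants):
    C≡C: 1 × 829 = 829
    C–H: 2 × 423 = 846
    H–H: 2 × 445 = 890
    Σ(broken) = 2565 kJ
  Bonds formed (products):
    C–C: 1 × 353 = 353
    C–H: 6 × 423 = 2538
    Σ(formed) = 2891 kJ
  ΔH_II = 2565 − 2891 = −326 kJ
ΔH_I − ΔH_II = −942 kJ, so reaction I has the more negative ΔH; |ΔH_I − ΔH_II| = 942 kJ.

Reaction I, by 942 kJ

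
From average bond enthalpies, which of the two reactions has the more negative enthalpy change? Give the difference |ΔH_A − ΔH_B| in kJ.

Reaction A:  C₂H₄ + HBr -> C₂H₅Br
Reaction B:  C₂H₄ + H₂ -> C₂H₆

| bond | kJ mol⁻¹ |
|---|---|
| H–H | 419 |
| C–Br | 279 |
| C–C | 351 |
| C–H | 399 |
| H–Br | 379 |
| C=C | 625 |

Reaction B, by 80 kJ

Reaction A:
  Bonds broken (reactants):
    C–H: 4 × 399 = 1596
    C=C: 1 × 625 = 625
    H–Br: 1 × 379 = 379
    Σ(broken) = 2600 kJ
  Bonds formed (products):
    C–Br: 1 × 279 = 279
    C–C: 1 × 351 = 351
    C–H: 5 × 399 = 1995
    Σ(formed) = 2625 kJ
  ΔH_A = 2600 − 2625 = −25 kJ
Reaction B:
  Bonds broken (reactants):
    C–H: 4 × 399 = 1596
    C=C: 1 × 625 = 625
    H–H: 1 × 419 = 419
    Σ(broken) = 2640 kJ
  Bonds formed (products):
    C–C: 1 × 351 = 351
    C–H: 6 × 399 = 2394
    Σ(formed) = 2745 kJ
  ΔH_B = 2640 − 2745 = −105 kJ
ΔH_A − ΔH_B = +80 kJ, so reaction B has the more negative ΔH; |ΔH_A − ΔH_B| = 80 kJ.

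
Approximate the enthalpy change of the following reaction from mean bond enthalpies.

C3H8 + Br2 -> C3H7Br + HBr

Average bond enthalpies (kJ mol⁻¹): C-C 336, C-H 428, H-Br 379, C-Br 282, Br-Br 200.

Bonds broken (reactants):
  Br-Br: 1 × 200 = 200
  C-C: 2 × 336 = 672
  C-H: 8 × 428 = 3424
  Σ(broken) = 4296 kJ
Bonds formed (products):
  C-Br: 1 × 282 = 282
  C-C: 2 × 336 = 672
  C-H: 7 × 428 = 2996
  H-Br: 1 × 379 = 379
  Σ(formed) = 4329 kJ
ΔH = Σ(broken) − Σ(formed) = 4296 − 4329 = −33 kJ

ΔH ≈ −33 kJ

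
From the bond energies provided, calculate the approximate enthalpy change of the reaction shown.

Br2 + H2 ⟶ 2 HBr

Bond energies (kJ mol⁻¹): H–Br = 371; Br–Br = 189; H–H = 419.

ΔH ≈ −134 kJ

Bonds broken (reactants):
  Br–Br: 1 × 189 = 189
  H–H: 1 × 419 = 419
  Σ(broken) = 608 kJ
Bonds formed (products):
  H–Br: 2 × 371 = 742
  Σ(formed) = 742 kJ
ΔH = Σ(broken) − Σ(formed) = 608 − 742 = −134 kJ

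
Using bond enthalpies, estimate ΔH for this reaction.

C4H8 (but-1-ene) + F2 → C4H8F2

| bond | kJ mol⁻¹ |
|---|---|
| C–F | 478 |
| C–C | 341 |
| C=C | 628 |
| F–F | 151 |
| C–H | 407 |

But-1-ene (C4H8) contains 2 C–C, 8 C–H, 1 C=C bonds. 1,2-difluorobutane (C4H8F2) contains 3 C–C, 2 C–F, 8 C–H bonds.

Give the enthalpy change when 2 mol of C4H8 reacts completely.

ΔH = −1036 kJ

Bonds broken (reactants):
  C–C: 2 × 341 = 682
  C–H: 8 × 407 = 3256
  C=C: 1 × 628 = 628
  F–F: 1 × 151 = 151
  Σ(broken) = 4717 kJ
Bonds formed (products):
  C–C: 3 × 341 = 1023
  C–F: 2 × 478 = 956
  C–H: 8 × 407 = 3256
  Σ(formed) = 5235 kJ
ΔH = Σ(broken) − Σ(formed) = 4717 − 5235 = −518 kJ
For 2× the reaction as written: 2 × (−518) = −1036 kJ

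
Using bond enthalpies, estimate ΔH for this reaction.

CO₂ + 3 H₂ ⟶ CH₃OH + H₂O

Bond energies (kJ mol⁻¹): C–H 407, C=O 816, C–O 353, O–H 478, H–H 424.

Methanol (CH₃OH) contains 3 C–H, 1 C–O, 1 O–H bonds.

ΔH ≈ −104 kJ

Bonds broken (reactants):
  C=O: 2 × 816 = 1632
  H–H: 3 × 424 = 1272
  Σ(broken) = 2904 kJ
Bonds formed (products):
  C–H: 3 × 407 = 1221
  C–O: 1 × 353 = 353
  O–H: 3 × 478 = 1434
  Σ(formed) = 3008 kJ
ΔH = Σ(broken) − Σ(formed) = 2904 − 3008 = −104 kJ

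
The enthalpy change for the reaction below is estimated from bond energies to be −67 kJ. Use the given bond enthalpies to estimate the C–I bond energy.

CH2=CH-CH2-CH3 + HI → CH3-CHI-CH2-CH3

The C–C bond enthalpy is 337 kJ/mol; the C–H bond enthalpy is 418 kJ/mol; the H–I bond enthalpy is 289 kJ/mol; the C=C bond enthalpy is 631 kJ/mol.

D(C–I) ≈ 232 kJ/mol

Let D be the C–I bond energy.
Σ(broken) = 2×337 + 8×418 + 1×631 + 1×289 = 4938
Σ(formed) = 3×337 + 9×418 + 1×D = 4773 + D
ΔH = Σ(broken) − Σ(formed) = (4938) − (4773 + D) = +165 − D
Setting this equal to −67 kJ gives D = 232 kJ/mol.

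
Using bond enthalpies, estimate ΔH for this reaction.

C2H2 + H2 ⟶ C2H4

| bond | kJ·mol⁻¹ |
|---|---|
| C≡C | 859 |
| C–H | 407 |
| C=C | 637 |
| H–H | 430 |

Bonds broken (reactants):
  C≡C: 1 × 859 = 859
  C–H: 2 × 407 = 814
  H–H: 1 × 430 = 430
  Σ(broken) = 2103 kJ
Bonds formed (products):
  C–H: 4 × 407 = 1628
  C=C: 1 × 637 = 637
  Σ(formed) = 2265 kJ
ΔH = Σ(broken) − Σ(formed) = 2103 − 2265 = −162 kJ

ΔH ≈ −162 kJ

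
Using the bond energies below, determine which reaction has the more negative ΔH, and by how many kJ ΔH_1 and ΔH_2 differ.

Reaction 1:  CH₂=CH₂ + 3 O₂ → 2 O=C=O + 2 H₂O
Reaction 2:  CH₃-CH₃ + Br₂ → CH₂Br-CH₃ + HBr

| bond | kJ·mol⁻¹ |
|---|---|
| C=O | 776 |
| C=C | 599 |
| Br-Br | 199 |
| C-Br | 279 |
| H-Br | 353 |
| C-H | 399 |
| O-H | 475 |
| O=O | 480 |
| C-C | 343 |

Reaction 1:
  Bonds broken (reactants):
    C-H: 4 × 399 = 1596
    C=C: 1 × 599 = 599
    O=O: 3 × 480 = 1440
    Σ(broken) = 3635 kJ
  Bonds formed (products):
    C=O: 4 × 776 = 3104
    O-H: 4 × 475 = 1900
    Σ(formed) = 5004 kJ
  ΔH_1 = 3635 − 5004 = −1369 kJ
Reaction 2:
  Bonds broken (reactants):
    Br-Br: 1 × 199 = 199
    C-C: 1 × 343 = 343
    C-H: 6 × 399 = 2394
    Σ(broken) = 2936 kJ
  Bonds formed (products):
    C-Br: 1 × 279 = 279
    C-C: 1 × 343 = 343
    C-H: 5 × 399 = 1995
    H-Br: 1 × 353 = 353
    Σ(formed) = 2970 kJ
  ΔH_2 = 2936 − 2970 = −34 kJ
ΔH_1 − ΔH_2 = −1335 kJ, so reaction 1 has the more negative ΔH; |ΔH_1 − ΔH_2| = 1335 kJ.

Reaction 1, by 1335 kJ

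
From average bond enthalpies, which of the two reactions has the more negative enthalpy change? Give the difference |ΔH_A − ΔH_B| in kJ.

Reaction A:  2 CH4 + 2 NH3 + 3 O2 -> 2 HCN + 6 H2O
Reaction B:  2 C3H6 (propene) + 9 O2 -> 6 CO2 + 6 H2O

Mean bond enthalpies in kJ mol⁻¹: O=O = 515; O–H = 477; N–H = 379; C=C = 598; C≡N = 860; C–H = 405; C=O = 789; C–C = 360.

Reaction A:
  Bonds broken (reactants):
    C–H: 8 × 405 = 3240
    N–H: 6 × 379 = 2274
    O=O: 3 × 515 = 1545
    Σ(broken) = 7059 kJ
  Bonds formed (products):
    C≡N: 2 × 860 = 1720
    C–H: 2 × 405 = 810
    O–H: 12 × 477 = 5724
    Σ(formed) = 8254 kJ
  ΔH_A = 7059 − 8254 = −1195 kJ
Reaction B:
  Bonds broken (reactants):
    C–C: 2 × 360 = 720
    C–H: 12 × 405 = 4860
    C=C: 2 × 598 = 1196
    O=O: 9 × 515 = 4635
    Σ(broken) = 11411 kJ
  Bonds formed (products):
    C=O: 12 × 789 = 9468
    O–H: 12 × 477 = 5724
    Σ(formed) = 15192 kJ
  ΔH_B = 11411 − 15192 = −3781 kJ
ΔH_A − ΔH_B = +2586 kJ, so reaction B has the more negative ΔH; |ΔH_A − ΔH_B| = 2586 kJ.

Reaction B, by 2586 kJ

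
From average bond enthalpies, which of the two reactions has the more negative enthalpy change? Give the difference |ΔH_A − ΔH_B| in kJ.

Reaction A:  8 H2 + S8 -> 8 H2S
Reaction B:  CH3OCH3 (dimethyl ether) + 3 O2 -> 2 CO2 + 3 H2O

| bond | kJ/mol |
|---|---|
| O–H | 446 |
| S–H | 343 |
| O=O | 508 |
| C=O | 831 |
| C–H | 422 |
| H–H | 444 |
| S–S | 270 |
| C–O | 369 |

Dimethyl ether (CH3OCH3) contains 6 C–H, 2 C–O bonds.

Reaction B, by 1430 kJ

Reaction A:
  Bonds broken (reactants):
    H–H: 8 × 444 = 3552
    S–S: 8 × 270 = 2160
    Σ(broken) = 5712 kJ
  Bonds formed (products):
    S–H: 16 × 343 = 5488
    Σ(formed) = 5488 kJ
  ΔH_A = 5712 − 5488 = +224 kJ
Reaction B:
  Bonds broken (reactants):
    C–H: 6 × 422 = 2532
    C–O: 2 × 369 = 738
    O=O: 3 × 508 = 1524
    Σ(broken) = 4794 kJ
  Bonds formed (products):
    C=O: 4 × 831 = 3324
    O–H: 6 × 446 = 2676
    Σ(formed) = 6000 kJ
  ΔH_B = 4794 − 6000 = −1206 kJ
ΔH_A − ΔH_B = +1430 kJ, so reaction B has the more negative ΔH; |ΔH_A − ΔH_B| = 1430 kJ.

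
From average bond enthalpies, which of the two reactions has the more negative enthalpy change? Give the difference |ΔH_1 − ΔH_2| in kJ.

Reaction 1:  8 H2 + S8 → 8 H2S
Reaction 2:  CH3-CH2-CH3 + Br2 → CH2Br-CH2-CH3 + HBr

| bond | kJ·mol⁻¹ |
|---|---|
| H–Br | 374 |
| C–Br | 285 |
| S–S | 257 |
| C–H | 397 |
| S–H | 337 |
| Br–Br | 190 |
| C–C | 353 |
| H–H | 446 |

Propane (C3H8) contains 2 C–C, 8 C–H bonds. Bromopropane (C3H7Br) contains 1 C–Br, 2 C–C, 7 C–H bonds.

Reaction 1:
  Bonds broken (reactants):
    H–H: 8 × 446 = 3568
    S–S: 8 × 257 = 2056
    Σ(broken) = 5624 kJ
  Bonds formed (products):
    S–H: 16 × 337 = 5392
    Σ(formed) = 5392 kJ
  ΔH_1 = 5624 − 5392 = +232 kJ
Reaction 2:
  Bonds broken (reactants):
    Br–Br: 1 × 190 = 190
    C–C: 2 × 353 = 706
    C–H: 8 × 397 = 3176
    Σ(broken) = 4072 kJ
  Bonds formed (products):
    C–Br: 1 × 285 = 285
    C–C: 2 × 353 = 706
    C–H: 7 × 397 = 2779
    H–Br: 1 × 374 = 374
    Σ(formed) = 4144 kJ
  ΔH_2 = 4072 − 4144 = −72 kJ
ΔH_1 − ΔH_2 = +304 kJ, so reaction 2 has the more negative ΔH; |ΔH_1 − ΔH_2| = 304 kJ.

Reaction 2, by 304 kJ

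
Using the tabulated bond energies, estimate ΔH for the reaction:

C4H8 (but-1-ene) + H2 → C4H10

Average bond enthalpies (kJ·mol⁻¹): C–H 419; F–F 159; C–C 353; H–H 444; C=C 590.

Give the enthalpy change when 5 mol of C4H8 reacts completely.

ΔH = −785 kJ

Bonds broken (reactants):
  C–C: 2 × 353 = 706
  C–H: 8 × 419 = 3352
  C=C: 1 × 590 = 590
  H–H: 1 × 444 = 444
  Σ(broken) = 5092 kJ
Bonds formed (products):
  C–C: 3 × 353 = 1059
  C–H: 10 × 419 = 4190
  Σ(formed) = 5249 kJ
ΔH = Σ(broken) − Σ(formed) = 5092 − 5249 = −157 kJ
For 5× the reaction as written: 5 × (−157) = −785 kJ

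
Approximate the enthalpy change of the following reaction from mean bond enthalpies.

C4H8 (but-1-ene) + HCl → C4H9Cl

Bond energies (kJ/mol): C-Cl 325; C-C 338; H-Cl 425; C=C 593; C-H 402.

Bonds broken (reactants):
  C-C: 2 × 338 = 676
  C-H: 8 × 402 = 3216
  C=C: 1 × 593 = 593
  H-Cl: 1 × 425 = 425
  Σ(broken) = 4910 kJ
Bonds formed (products):
  C-C: 3 × 338 = 1014
  C-Cl: 1 × 325 = 325
  C-H: 9 × 402 = 3618
  Σ(formed) = 4957 kJ
ΔH = Σ(broken) − Σ(formed) = 4910 − 4957 = −47 kJ

ΔH ≈ −47 kJ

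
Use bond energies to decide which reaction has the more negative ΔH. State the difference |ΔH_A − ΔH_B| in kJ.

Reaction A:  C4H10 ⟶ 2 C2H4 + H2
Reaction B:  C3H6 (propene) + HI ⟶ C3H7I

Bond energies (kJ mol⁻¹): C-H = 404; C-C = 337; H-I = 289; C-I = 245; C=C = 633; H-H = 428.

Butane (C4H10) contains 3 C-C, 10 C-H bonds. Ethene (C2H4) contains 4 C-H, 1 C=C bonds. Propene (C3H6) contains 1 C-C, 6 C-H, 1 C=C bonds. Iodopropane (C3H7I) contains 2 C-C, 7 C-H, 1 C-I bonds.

Reaction B, by 189 kJ

Reaction A:
  Bonds broken (reactants):
    C-C: 3 × 337 = 1011
    C-H: 10 × 404 = 4040
    Σ(broken) = 5051 kJ
  Bonds formed (products):
    C-H: 8 × 404 = 3232
    C=C: 2 × 633 = 1266
    H-H: 1 × 428 = 428
    Σ(formed) = 4926 kJ
  ΔH_A = 5051 − 4926 = +125 kJ
Reaction B:
  Bonds broken (reactants):
    C-C: 1 × 337 = 337
    C-H: 6 × 404 = 2424
    C=C: 1 × 633 = 633
    H-I: 1 × 289 = 289
    Σ(broken) = 3683 kJ
  Bonds formed (products):
    C-C: 2 × 337 = 674
    C-H: 7 × 404 = 2828
    C-I: 1 × 245 = 245
    Σ(formed) = 3747 kJ
  ΔH_B = 3683 − 3747 = −64 kJ
ΔH_A − ΔH_B = +189 kJ, so reaction B has the more negative ΔH; |ΔH_A − ΔH_B| = 189 kJ.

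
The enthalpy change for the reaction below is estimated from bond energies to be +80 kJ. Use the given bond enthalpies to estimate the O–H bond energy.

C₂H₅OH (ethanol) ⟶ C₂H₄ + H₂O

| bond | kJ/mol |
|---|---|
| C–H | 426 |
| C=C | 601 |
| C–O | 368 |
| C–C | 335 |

D(O–H) ≈ 448 kJ/mol

Let D be the O–H bond energy.
Σ(broken) = 1×335 + 5×426 + 1×368 + 1×D = 2833 + D
Σ(formed) = 4×426 + 1×601 + 2×D = 2305 + 2D
ΔH = Σ(broken) − Σ(formed) = (2833 + D) − (2305 + 2D) = +528 − D
Setting this equal to +80 kJ gives D = 448 kJ/mol.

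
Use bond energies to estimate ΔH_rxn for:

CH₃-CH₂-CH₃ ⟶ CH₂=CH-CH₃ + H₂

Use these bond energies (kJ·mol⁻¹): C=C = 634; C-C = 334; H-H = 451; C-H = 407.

ΔH ≈ +63 kJ

Bonds broken (reactants):
  C-C: 2 × 334 = 668
  C-H: 8 × 407 = 3256
  Σ(broken) = 3924 kJ
Bonds formed (products):
  C-C: 1 × 334 = 334
  C-H: 6 × 407 = 2442
  C=C: 1 × 634 = 634
  H-H: 1 × 451 = 451
  Σ(formed) = 3861 kJ
ΔH = Σ(broken) − Σ(formed) = 3924 − 3861 = +63 kJ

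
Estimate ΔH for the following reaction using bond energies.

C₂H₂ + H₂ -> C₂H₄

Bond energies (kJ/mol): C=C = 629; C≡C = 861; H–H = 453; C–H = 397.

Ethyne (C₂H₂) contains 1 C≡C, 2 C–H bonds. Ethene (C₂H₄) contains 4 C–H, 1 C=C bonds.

Bonds broken (reactants):
  C≡C: 1 × 861 = 861
  C–H: 2 × 397 = 794
  H–H: 1 × 453 = 453
  Σ(broken) = 2108 kJ
Bonds formed (products):
  C–H: 4 × 397 = 1588
  C=C: 1 × 629 = 629
  Σ(formed) = 2217 kJ
ΔH = Σ(broken) − Σ(formed) = 2108 − 2217 = −109 kJ

ΔH ≈ −109 kJ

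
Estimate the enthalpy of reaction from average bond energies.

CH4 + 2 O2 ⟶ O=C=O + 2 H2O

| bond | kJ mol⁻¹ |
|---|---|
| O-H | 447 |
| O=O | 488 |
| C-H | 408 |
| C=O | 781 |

Bonds broken (reactants):
  C-H: 4 × 408 = 1632
  O=O: 2 × 488 = 976
  Σ(broken) = 2608 kJ
Bonds formed (products):
  C=O: 2 × 781 = 1562
  O-H: 4 × 447 = 1788
  Σ(formed) = 3350 kJ
ΔH = Σ(broken) − Σ(formed) = 2608 − 3350 = −742 kJ

ΔH ≈ −742 kJ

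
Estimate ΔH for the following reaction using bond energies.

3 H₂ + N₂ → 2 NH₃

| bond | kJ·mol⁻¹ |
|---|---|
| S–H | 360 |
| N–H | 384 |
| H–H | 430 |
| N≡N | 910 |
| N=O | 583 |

Bonds broken (reactants):
  H–H: 3 × 430 = 1290
  N≡N: 1 × 910 = 910
  Σ(broken) = 2200 kJ
Bonds formed (products):
  N–H: 6 × 384 = 2304
  Σ(formed) = 2304 kJ
ΔH = Σ(broken) − Σ(formed) = 2200 − 2304 = −104 kJ

ΔH ≈ −104 kJ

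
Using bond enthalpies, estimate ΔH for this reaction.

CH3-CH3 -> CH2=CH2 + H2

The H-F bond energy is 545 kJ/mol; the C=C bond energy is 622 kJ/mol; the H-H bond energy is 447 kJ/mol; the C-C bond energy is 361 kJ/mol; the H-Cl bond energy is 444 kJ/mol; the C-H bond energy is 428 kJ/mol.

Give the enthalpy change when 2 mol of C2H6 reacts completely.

Bonds broken (reactants):
  C-C: 1 × 361 = 361
  C-H: 6 × 428 = 2568
  Σ(broken) = 2929 kJ
Bonds formed (products):
  C-H: 4 × 428 = 1712
  C=C: 1 × 622 = 622
  H-H: 1 × 447 = 447
  Σ(formed) = 2781 kJ
ΔH = Σ(broken) − Σ(formed) = 2929 − 2781 = +148 kJ
For 2× the reaction as written: 2 × (+148) = +296 kJ

ΔH = +296 kJ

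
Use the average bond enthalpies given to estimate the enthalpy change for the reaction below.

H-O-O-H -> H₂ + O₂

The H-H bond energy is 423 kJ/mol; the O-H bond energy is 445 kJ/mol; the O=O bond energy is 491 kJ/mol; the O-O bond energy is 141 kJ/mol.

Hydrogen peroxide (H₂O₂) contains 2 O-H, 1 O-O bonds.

Bonds broken (reactants):
  O-H: 2 × 445 = 890
  O-O: 1 × 141 = 141
  Σ(broken) = 1031 kJ
Bonds formed (products):
  H-H: 1 × 423 = 423
  O=O: 1 × 491 = 491
  Σ(formed) = 914 kJ
ΔH = Σ(broken) − Σ(formed) = 1031 − 914 = +117 kJ

ΔH ≈ +117 kJ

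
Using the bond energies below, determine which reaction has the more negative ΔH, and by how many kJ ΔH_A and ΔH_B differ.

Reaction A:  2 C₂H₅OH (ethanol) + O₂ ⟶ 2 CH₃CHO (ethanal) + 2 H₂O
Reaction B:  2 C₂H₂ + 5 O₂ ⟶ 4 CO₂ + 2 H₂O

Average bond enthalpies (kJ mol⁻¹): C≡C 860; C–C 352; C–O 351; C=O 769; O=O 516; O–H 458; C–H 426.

Reaction B, by 1596 kJ

Reaction A:
  Bonds broken (reactants):
    C–C: 2 × 352 = 704
    C–H: 10 × 426 = 4260
    C–O: 2 × 351 = 702
    O–H: 2 × 458 = 916
    O=O: 1 × 516 = 516
    Σ(broken) = 7098 kJ
  Bonds formed (products):
    C–C: 2 × 352 = 704
    C–H: 8 × 426 = 3408
    C=O: 2 × 769 = 1538
    O–H: 4 × 458 = 1832
    Σ(formed) = 7482 kJ
  ΔH_A = 7098 − 7482 = −384 kJ
Reaction B:
  Bonds broken (reactants):
    C≡C: 2 × 860 = 1720
    C–H: 4 × 426 = 1704
    O=O: 5 × 516 = 2580
    Σ(broken) = 6004 kJ
  Bonds formed (products):
    C=O: 8 × 769 = 6152
    O–H: 4 × 458 = 1832
    Σ(formed) = 7984 kJ
  ΔH_B = 6004 − 7984 = −1980 kJ
ΔH_A − ΔH_B = +1596 kJ, so reaction B has the more negative ΔH; |ΔH_A − ΔH_B| = 1596 kJ.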